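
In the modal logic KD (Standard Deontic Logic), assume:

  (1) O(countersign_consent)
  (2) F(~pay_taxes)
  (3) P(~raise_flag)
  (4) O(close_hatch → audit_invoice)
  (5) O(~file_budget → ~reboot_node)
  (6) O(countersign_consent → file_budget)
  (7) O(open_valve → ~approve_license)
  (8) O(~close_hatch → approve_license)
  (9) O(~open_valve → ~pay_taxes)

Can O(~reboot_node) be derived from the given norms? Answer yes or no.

No

Premise 5 is O(~file_budget → ~reboot_node), but O(~file_budget) is not derivable from the premises, so it does not yield O(~reboot_node).
No other premise forces O(~reboot_node). An ideal world satisfying every premise can still have ~reboot_node false, so O(~reboot_node) is not derivable.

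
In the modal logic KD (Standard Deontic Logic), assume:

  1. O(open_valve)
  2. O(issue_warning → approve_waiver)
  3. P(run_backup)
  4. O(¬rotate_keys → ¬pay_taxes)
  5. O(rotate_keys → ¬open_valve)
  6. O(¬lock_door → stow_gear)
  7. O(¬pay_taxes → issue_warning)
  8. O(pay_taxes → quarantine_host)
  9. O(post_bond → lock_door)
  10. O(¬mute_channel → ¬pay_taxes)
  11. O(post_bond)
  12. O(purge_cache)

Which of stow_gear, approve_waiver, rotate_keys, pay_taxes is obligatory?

approve_waiver

Premise 1 gives O(open_valve).
The contrapositive of premise 5 (O(rotate_keys → ¬open_valve)) is O(open_valve → ¬rotate_keys), and O(open_valve) is already established, so O(¬rotate_keys).
Applying K to premise 4 (O(¬rotate_keys → ¬pay_taxes)) and O(¬rotate_keys) yields O(¬pay_taxes).
Applying K to premise 7 (O(¬pay_taxes → issue_warning)) and O(¬pay_taxes) yields O(issue_warning).
From O(issue_warning) and premise 2, O(issue_warning → approve_waiver), we obtain O(approve_waiver).
So O(approve_waiver) holds — approve_waiver is obligatory. None of the other listed options is made obligatory by any chain of premises.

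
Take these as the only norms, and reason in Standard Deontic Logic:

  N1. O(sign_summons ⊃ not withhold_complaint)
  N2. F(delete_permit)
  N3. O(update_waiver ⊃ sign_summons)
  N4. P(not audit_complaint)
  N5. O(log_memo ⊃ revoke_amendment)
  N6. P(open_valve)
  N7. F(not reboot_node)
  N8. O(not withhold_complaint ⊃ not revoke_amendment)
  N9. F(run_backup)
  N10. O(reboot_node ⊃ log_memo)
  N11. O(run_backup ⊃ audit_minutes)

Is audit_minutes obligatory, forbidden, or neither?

Neither

Premise 11 is O(run_backup ⊃ audit_minutes), but O(run_backup) is not derivable from the premises, so it does not yield O(audit_minutes).
No premise or chain of K-axiom applications forces O(audit_minutes), and none forces O(not audit_minutes). So audit_minutes is neither obligatory nor forbidden under these norms.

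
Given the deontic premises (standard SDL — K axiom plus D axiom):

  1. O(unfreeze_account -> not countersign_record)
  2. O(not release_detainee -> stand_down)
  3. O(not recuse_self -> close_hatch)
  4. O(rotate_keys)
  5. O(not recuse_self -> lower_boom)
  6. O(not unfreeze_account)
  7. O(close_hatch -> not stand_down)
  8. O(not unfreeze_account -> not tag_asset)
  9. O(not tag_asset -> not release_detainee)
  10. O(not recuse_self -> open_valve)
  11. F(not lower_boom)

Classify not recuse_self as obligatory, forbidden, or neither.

Forbidden

Premise 6 gives O(not unfreeze_account).
Applying K to premise 8 (O(not unfreeze_account -> not tag_asset)) and O(not unfreeze_account) yields O(not tag_asset).
From O(not tag_asset) and premise 9, O(not tag_asset -> not release_detainee), we obtain O(not release_detainee).
Applying K to premise 2 (O(not release_detainee -> stand_down)) and O(not release_detainee) yields O(stand_down).
Premise 7, O(close_hatch -> not stand_down), contraposes to O(stand_down -> not close_hatch); with O(stand_down) we get O(not close_hatch).
Premise 3 is O(not recuse_self -> close_hatch); contrapositively O(not close_hatch -> recuse_self). Since O(not close_hatch) holds, K gives O(recuse_self).
Premises 1, 4, 5, 10, 11 do not contribute to this derivation.
Thus O(recuse_self), which is F(not recuse_self): not recuse_self is forbidden.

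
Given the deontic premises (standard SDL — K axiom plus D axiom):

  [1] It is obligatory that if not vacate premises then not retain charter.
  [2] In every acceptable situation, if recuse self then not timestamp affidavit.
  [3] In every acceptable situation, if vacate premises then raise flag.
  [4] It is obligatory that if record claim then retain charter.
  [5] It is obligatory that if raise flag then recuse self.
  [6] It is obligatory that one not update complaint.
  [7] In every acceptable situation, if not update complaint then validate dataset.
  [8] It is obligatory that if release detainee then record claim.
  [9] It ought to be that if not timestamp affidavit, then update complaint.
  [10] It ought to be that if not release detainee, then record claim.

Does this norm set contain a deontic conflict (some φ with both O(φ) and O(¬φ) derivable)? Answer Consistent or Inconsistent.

Inconsistent

By case analysis on ¬release_detainee: premise 10 gives O(¬release_detainee → record_claim) and premise 8 gives O(release_detainee → record_claim), so O(record_claim) either way.
Premise 4 is O(record_claim → retain_charter); since O(record_claim), deontic closure gives O(retain_charter).
The contrapositive of premise 1 (O(¬vacate_premises → ¬retain_charter)) is O(retain_charter → vacate_premises), and O(retain_charter) is already established, so O(vacate_premises).
From O(vacate_premises) and premise 3, O(vacate_premises → raise_flag), we obtain O(raise_flag).
Premise 5 is O(raise_flag → recuse_self); since O(raise_flag), deontic closure gives O(recuse_self).
Premise 2 is O(recuse_self → ¬timestamp_affidavit); since O(recuse_self), deontic closure gives O(¬timestamp_affidavit).
From O(¬timestamp_affidavit) and premise 9, O(¬timestamp_affidavit → update_complaint), we obtain O(update_complaint).
However, premise 6 gives O(¬update_complaint).
We now have both O(update_complaint) and O(¬update_complaint) — update_complaint is simultaneously obligatory and forbidden, violating the D-axiom.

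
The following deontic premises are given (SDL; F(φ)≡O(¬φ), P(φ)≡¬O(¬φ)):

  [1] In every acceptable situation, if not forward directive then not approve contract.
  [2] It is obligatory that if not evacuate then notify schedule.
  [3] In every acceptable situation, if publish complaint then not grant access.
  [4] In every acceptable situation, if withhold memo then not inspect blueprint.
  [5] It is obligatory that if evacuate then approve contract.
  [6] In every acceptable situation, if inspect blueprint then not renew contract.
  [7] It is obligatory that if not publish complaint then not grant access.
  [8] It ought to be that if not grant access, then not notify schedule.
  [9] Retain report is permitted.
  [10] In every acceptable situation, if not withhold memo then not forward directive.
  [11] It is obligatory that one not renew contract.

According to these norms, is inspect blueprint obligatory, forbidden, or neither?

Premises 7 and 3 cover both cases: O(¬publish_complaint → ¬grant_access) and O(publish_complaint → ¬grant_access). Since ¬publish_complaint ∨ publish_complaint is a tautology, O(¬grant_access) follows.
With premise 8, O(¬grant_access → ¬notify_schedule), the K-axiom yields O(¬notify_schedule).
Premise 2, O(¬evacuate → notify_schedule), contraposes to O(¬notify_schedule → evacuate); with O(¬notify_schedule) we get O(evacuate).
From O(evacuate) and premise 5, O(evacuate → approve_contract), we obtain O(approve_contract).
The contrapositive of premise 1 (O(¬forward_directive → ¬approve_contract)) is O(approve_contract → forward_directive), and O(approve_contract) is already established, so O(forward_directive).
The contrapositive of premise 10 (O(¬withhold_memo → ¬forward_directive)) is O(forward_directive → withhold_memo), and O(forward_directive) is already established, so O(withhold_memo).
From O(withhold_memo) and premise 4, O(withhold_memo → ¬inspect_blueprint), we obtain O(¬inspect_blueprint).
Premises 6, 9, 11 do not contribute to this derivation.
Thus O(¬inspect_blueprint), which is F(inspect_blueprint): inspect_blueprint is forbidden.

Forbidden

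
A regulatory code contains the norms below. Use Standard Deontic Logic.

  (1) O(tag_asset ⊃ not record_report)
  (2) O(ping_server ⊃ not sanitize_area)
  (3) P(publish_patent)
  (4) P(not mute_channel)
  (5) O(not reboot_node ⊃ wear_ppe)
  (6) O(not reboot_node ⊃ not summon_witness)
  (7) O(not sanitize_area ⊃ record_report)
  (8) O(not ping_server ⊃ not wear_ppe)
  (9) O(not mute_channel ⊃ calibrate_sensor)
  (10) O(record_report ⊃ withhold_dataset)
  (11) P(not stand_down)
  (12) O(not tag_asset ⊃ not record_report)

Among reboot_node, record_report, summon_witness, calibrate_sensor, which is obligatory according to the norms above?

Premises 12 and 1 cover both cases: O(not tag_asset ⊃ not record_report) and O(tag_asset ⊃ not record_report). Since not tag_asset ∨ tag_asset is a tautology, O(not record_report) follows.
The contrapositive of premise 7 (O(not sanitize_area ⊃ record_report)) is O(not record_report ⊃ sanitize_area), and O(not record_report) is already established, so O(sanitize_area).
Premise 2, O(ping_server ⊃ not sanitize_area), contraposes to O(sanitize_area ⊃ not ping_server); with O(sanitize_area) we get O(not ping_server).
Applying K to premise 8 (O(not ping_server ⊃ not wear_ppe)) and O(not ping_server) yields O(not wear_ppe).
Premise 5, O(not reboot_node ⊃ wear_ppe), contraposes to O(not wear_ppe ⊃ reboot_node); with O(not wear_ppe) we get O(reboot_node).
So O(reboot_node) holds — reboot_node is obligatory. None of the other listed options is made obligatory by any chain of premises.

reboot_node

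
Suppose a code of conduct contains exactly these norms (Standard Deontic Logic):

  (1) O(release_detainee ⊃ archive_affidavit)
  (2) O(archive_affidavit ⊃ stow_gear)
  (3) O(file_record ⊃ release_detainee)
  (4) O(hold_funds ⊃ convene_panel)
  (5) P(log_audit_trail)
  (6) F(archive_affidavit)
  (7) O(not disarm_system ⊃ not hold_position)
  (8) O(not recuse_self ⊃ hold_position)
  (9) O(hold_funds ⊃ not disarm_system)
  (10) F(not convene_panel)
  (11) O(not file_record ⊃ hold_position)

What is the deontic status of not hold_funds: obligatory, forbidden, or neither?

Premise 6, F(archive_affidavit), is equivalent to O(not archive_affidavit).
The contrapositive of premise 1 (O(release_detainee ⊃ archive_affidavit)) is O(not archive_affidavit ⊃ not release_detainee), and O(not archive_affidavit) is already established, so O(not release_detainee).
Premise 3 is O(file_record ⊃ release_detainee); contrapositively O(not release_detainee ⊃ not file_record). Since O(not release_detainee) holds, K gives O(not file_record).
With premise 11, O(not file_record ⊃ hold_position), the K-axiom yields O(hold_position).
Premise 7, O(not disarm_system ⊃ not hold_position), contraposes to O(hold_position ⊃ disarm_system); with O(hold_position) we get O(disarm_system).
Premise 9 is O(hold_funds ⊃ not disarm_system); contrapositively O(disarm_system ⊃ not hold_funds). Since O(disarm_system) holds, K gives O(not hold_funds).
Premises 2, 4, 5, 8, 10 do not contribute to this derivation.
Hence not hold_funds is obligatory.

Obligatory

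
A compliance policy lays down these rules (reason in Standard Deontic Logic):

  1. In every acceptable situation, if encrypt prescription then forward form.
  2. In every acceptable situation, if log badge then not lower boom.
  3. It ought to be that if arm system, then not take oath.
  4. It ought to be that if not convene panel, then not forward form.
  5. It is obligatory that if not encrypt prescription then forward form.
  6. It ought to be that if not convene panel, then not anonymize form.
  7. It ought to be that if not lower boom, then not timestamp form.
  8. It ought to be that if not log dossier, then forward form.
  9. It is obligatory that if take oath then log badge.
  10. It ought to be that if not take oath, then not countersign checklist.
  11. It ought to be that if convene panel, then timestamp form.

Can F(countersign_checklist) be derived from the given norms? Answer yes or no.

Premises 1 and 5 cover both cases: O(encrypt_prescription → forward_form) and O(¬encrypt_prescription → forward_form). Since encrypt_prescription ∨ ¬encrypt_prescription is a tautology, O(forward_form) follows.
Premise 4, O(¬convene_panel → ¬forward_form), contraposes to O(forward_form → convene_panel); with O(forward_form) we get O(convene_panel).
From O(convene_panel) and premise 11, O(convene_panel → timestamp_form), we obtain O(timestamp_form).
The contrapositive of premise 7 (O(¬lower_boom → ¬timestamp_form)) is O(timestamp_form → lower_boom), and O(timestamp_form) is already established, so O(lower_boom).
The contrapositive of premise 2 (O(log_badge → ¬lower_boom)) is O(lower_boom → ¬log_badge), and O(lower_boom) is already established, so O(¬log_badge).
Premise 9, O(take_oath → log_badge), contraposes to O(¬log_badge → ¬take_oath); with O(¬log_badge) we get O(¬take_oath).
From O(¬take_oath) and premise 10, O(¬take_oath → ¬countersign_checklist), we obtain O(¬countersign_checklist).
Premises 3, 6, 8 do not contribute to this derivation.
So O(¬countersign_checklist) holds, i.e. F(countersign_checklist). The claim follows.

Yes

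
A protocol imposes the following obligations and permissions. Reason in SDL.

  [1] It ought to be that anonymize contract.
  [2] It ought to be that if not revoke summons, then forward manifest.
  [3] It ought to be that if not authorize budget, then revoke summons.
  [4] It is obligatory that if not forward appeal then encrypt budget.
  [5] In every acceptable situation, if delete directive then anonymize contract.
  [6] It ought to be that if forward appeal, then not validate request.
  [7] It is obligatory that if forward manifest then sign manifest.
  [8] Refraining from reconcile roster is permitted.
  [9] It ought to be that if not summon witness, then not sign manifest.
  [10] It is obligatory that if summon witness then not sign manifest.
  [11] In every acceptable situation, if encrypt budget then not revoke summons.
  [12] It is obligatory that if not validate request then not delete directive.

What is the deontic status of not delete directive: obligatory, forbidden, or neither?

Obligatory

By case analysis on summon_witness: premise 10 gives O(summon_witness → ¬sign_manifest) and premise 9 gives O(¬summon_witness → ¬sign_manifest), so O(¬sign_manifest) either way.
Premise 7, O(forward_manifest → sign_manifest), contraposes to O(¬sign_manifest → ¬forward_manifest); with O(¬sign_manifest) we get O(¬forward_manifest).
The contrapositive of premise 2 (O(¬revoke_summons → forward_manifest)) is O(¬forward_manifest → revoke_summons), and O(¬forward_manifest) is already established, so O(revoke_summons).
Premise 11 is O(encrypt_budget → ¬revoke_summons); contrapositively O(revoke_summons → ¬encrypt_budget). Since O(revoke_summons) holds, K gives O(¬encrypt_budget).
The contrapositive of premise 4 (O(¬forward_appeal → encrypt_budget)) is O(¬encrypt_budget → forward_appeal), and O(¬encrypt_budget) is already established, so O(forward_appeal).
With premise 6, O(forward_appeal → ¬validate_request), the K-axiom yields O(¬validate_request).
From O(¬validate_request) and premise 12, O(¬validate_request → ¬delete_directive), we obtain O(¬delete_directive).
Premises 1, 3, 5, 8 do not contribute to this derivation.
Hence ¬delete_directive is obligatory.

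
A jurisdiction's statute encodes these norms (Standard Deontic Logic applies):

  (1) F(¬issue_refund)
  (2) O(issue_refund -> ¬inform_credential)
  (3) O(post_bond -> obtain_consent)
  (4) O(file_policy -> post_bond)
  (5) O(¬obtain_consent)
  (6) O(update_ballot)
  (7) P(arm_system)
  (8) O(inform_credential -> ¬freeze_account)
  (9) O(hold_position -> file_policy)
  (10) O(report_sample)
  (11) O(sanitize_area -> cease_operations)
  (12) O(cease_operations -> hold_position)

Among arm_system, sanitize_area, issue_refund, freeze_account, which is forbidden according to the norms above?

sanitize_area

From premise 5 we have O(¬obtain_consent).
The contrapositive of premise 3 (O(post_bond -> obtain_consent)) is O(¬obtain_consent -> ¬post_bond), and O(¬obtain_consent) is already established, so O(¬post_bond).
Premise 4 is O(file_policy -> post_bond); contrapositively O(¬post_bond -> ¬file_policy). Since O(¬post_bond) holds, K gives O(¬file_policy).
Premise 9 is O(hold_position -> file_policy); contrapositively O(¬file_policy -> ¬hold_position). Since O(¬file_policy) holds, K gives O(¬hold_position).
The contrapositive of premise 12 (O(cease_operations -> hold_position)) is O(¬hold_position -> ¬cease_operations), and O(¬hold_position) is already established, so O(¬cease_operations).
Premise 11, O(sanitize_area -> cease_operations), contraposes to O(¬cease_operations -> ¬sanitize_area); with O(¬cease_operations) we get O(¬sanitize_area).
So O(¬sanitize_area) holds, i.e. sanitize_area is forbidden. None of the other listed options is forbidden under the premises.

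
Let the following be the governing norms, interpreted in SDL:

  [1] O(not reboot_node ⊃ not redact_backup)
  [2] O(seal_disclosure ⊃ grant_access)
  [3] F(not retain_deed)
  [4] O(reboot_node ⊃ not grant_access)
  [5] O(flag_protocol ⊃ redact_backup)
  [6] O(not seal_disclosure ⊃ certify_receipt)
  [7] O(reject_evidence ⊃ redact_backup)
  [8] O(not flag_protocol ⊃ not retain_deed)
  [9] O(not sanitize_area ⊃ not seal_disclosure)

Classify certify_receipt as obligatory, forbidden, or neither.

Premise 3 is F(not retain_deed), i.e. O(retain_deed).
The contrapositive of premise 8 (O(not flag_protocol ⊃ not retain_deed)) is O(retain_deed ⊃ flag_protocol), and O(retain_deed) is already established, so O(flag_protocol).
Applying K to premise 5 (O(flag_protocol ⊃ redact_backup)) and O(flag_protocol) yields O(redact_backup).
Premise 1, O(not reboot_node ⊃ not redact_backup), contraposes to O(redact_backup ⊃ reboot_node); with O(redact_backup) we get O(reboot_node).
With premise 4, O(reboot_node ⊃ not grant_access), the K-axiom yields O(not grant_access).
The contrapositive of premise 2 (O(seal_disclosure ⊃ grant_access)) is O(not grant_access ⊃ not seal_disclosure), and O(not grant_access) is already established, so O(not seal_disclosure).
With premise 6, O(not seal_disclosure ⊃ certify_receipt), the K-axiom yields O(certify_receipt).
Premises 7, 9 do not contribute to this derivation.
Hence certify_receipt is obligatory.

Obligatory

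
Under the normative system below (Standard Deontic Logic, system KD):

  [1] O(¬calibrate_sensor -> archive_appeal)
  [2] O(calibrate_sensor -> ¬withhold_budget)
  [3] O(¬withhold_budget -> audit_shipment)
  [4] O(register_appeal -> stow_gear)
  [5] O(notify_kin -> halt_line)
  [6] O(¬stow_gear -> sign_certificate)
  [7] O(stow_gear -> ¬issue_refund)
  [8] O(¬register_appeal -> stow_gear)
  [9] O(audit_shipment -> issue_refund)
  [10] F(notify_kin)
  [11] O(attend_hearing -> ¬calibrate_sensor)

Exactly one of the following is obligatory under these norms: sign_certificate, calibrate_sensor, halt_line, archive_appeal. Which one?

archive_appeal

By case analysis on ¬register_appeal: premise 8 gives O(¬register_appeal -> stow_gear) and premise 4 gives O(register_appeal -> stow_gear), so O(stow_gear) either way.
With premise 7, O(stow_gear -> ¬issue_refund), the K-axiom yields O(¬issue_refund).
Premise 9 is O(audit_shipment -> issue_refund); contrapositively O(¬issue_refund -> ¬audit_shipment). Since O(¬issue_refund) holds, K gives O(¬audit_shipment).
Premise 3, O(¬withhold_budget -> audit_shipment), contraposes to O(¬audit_shipment -> withhold_budget); with O(¬audit_shipment) we get O(withhold_budget).
Premise 2 is O(calibrate_sensor -> ¬withhold_budget); contrapositively O(withhold_budget -> ¬calibrate_sensor). Since O(withhold_budget) holds, K gives O(¬calibrate_sensor).
From O(¬calibrate_sensor) and premise 1, O(¬calibrate_sensor -> archive_appeal), we obtain O(archive_appeal).
So O(archive_appeal) holds — archive_appeal is obligatory. None of the other listed options is made obligatory by any chain of premises.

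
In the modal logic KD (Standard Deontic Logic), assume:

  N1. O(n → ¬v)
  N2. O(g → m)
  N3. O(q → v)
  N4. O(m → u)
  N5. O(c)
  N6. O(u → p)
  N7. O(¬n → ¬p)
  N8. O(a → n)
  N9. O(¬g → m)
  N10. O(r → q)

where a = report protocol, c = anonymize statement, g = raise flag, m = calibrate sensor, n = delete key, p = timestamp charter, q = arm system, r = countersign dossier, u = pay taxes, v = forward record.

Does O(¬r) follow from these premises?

Yes

By case analysis on ¬g: premise 9 gives O(¬g → m) and premise 2 gives O(g → m), so O(m) either way.
Premise 4 is O(m → u); since O(m), deontic closure gives O(u).
Premise 6 is O(u → p); since O(u), deontic closure gives O(p).
Premise 7 is O(¬n → ¬p); contrapositively O(p → n). Since O(p) holds, K gives O(n).
Premise 1 is O(n → ¬v); since O(n), deontic closure gives O(¬v).
Premise 3, O(q → v), contraposes to O(¬v → ¬q); with O(¬v) we get O(¬q).
Premise 10, O(r → q), contraposes to O(¬q → ¬r); with O(¬q) we get O(¬r).
Premises 5, 8 do not contribute to this derivation.
So O(¬r) follows.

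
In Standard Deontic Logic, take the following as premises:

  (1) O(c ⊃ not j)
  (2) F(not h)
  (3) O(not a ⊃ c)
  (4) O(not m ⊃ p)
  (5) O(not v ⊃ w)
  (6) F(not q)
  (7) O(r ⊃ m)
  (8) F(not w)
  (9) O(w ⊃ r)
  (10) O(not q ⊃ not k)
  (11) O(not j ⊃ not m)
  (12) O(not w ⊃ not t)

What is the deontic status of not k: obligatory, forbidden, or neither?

Neither

Premise 10 is O(not q ⊃ not k), but O(not q) is not derivable from the premises, so it does not yield O(not k).
No premise or chain of K-axiom applications forces O(not k), and none forces O(k). So not k is neither obligatory nor forbidden under these norms.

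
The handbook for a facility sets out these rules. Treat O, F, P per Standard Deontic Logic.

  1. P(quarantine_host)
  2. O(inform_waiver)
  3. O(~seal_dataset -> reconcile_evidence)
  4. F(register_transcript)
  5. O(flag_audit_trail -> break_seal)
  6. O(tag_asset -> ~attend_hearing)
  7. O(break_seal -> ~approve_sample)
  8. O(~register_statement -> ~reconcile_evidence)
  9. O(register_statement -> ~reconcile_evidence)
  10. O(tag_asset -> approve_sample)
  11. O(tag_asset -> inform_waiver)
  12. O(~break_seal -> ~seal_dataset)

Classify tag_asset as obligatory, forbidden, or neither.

Premises 8 and 9 are O(~register_statement -> ~reconcile_evidence) and O(register_statement -> ~reconcile_evidence); every ideal world satisfies ~register_statement or register_statement, so in either case ~reconcile_evidence holds — hence O(~reconcile_evidence).
Premise 3 is O(~seal_dataset -> reconcile_evidence); contrapositively O(~reconcile_evidence -> seal_dataset). Since O(~reconcile_evidence) holds, K gives O(seal_dataset).
The contrapositive of premise 12 (O(~break_seal -> ~seal_dataset)) is O(seal_dataset -> break_seal), and O(seal_dataset) is already established, so O(break_seal).
With premise 7, O(break_seal -> ~approve_sample), the K-axiom yields O(~approve_sample).
Premise 10, O(tag_asset -> approve_sample), contraposes to O(~approve_sample -> ~tag_asset); with O(~approve_sample) we get O(~tag_asset).
Premises 1, 2, 4, 5, 6, 11 do not contribute to this derivation.
Thus O(~tag_asset), which is F(tag_asset): tag_asset is forbidden.

Forbidden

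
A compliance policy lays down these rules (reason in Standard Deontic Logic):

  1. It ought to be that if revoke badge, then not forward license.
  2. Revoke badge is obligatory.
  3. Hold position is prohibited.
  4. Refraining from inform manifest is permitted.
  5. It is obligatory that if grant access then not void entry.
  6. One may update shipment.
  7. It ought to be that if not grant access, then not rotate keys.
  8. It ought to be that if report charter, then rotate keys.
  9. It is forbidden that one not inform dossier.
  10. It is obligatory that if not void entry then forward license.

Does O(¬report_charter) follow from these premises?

Yes

From premise 2 we have O(revoke_badge).
With premise 1, O(revoke_badge → ¬forward_license), the K-axiom yields O(¬forward_license).
Premise 10, O(¬void_entry → forward_license), contraposes to O(¬forward_license → void_entry); with O(¬forward_license) we get O(void_entry).
Premise 5, O(grant_access → ¬void_entry), contraposes to O(void_entry → ¬grant_access); with O(void_entry) we get O(¬grant_access).
With premise 7, O(¬grant_access → ¬rotate_keys), the K-axiom yields O(¬rotate_keys).
Premise 8, O(report_charter → rotate_keys), contraposes to O(¬rotate_keys → ¬report_charter); with O(¬rotate_keys) we get O(¬report_charter).
Premises 3, 4, 6, 9 do not contribute to this derivation.
So O(¬report_charter) follows.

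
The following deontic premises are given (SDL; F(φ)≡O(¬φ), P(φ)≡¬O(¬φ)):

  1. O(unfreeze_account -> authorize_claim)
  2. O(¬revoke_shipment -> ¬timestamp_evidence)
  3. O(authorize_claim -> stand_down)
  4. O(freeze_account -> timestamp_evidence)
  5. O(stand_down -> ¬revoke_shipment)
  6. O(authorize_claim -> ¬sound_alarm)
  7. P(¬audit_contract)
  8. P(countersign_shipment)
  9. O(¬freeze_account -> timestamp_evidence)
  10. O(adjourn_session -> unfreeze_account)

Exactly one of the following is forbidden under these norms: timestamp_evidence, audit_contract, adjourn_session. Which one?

Premises 4 and 9 cover both cases: O(freeze_account -> timestamp_evidence) and O(¬freeze_account -> timestamp_evidence). Since freeze_account ∨ ¬freeze_account is a tautology, O(timestamp_evidence) follows.
Premise 2, O(¬revoke_shipment -> ¬timestamp_evidence), contraposes to O(timestamp_evidence -> revoke_shipment); with O(timestamp_evidence) we get O(revoke_shipment).
The contrapositive of premise 5 (O(stand_down -> ¬revoke_shipment)) is O(revoke_shipment -> ¬stand_down), and O(revoke_shipment) is already established, so O(¬stand_down).
Premise 3 is O(authorize_claim -> stand_down); contrapositively O(¬stand_down -> ¬authorize_claim). Since O(¬stand_down) holds, K gives O(¬authorize_claim).
The contrapositive of premise 1 (O(unfreeze_account -> authorize_claim)) is O(¬authorize_claim -> ¬unfreeze_account), and O(¬authorize_claim) is already established, so O(¬unfreeze_account).
Premise 10, O(adjourn_session -> unfreeze_account), contraposes to O(¬unfreeze_account -> ¬adjourn_session); with O(¬unfreeze_account) we get O(¬adjourn_session).
So O(¬adjourn_session) holds, i.e. adjourn_session is forbidden. None of the other listed options is forbidden under the premises.

adjourn_session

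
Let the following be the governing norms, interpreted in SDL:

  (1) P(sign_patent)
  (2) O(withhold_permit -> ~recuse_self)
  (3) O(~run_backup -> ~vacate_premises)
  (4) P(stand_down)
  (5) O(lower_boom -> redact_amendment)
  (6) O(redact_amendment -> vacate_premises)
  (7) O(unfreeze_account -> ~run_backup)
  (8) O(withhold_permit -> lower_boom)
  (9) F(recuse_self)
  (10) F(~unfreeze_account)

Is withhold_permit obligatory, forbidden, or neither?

F(~unfreeze_account) at premise 10 means O(unfreeze_account).
Premise 7 is O(unfreeze_account -> ~run_backup); since O(unfreeze_account), deontic closure gives O(~run_backup).
Premise 3 is O(~run_backup -> ~vacate_premises); since O(~run_backup), deontic closure gives O(~vacate_premises).
Premise 6 is O(redact_amendment -> vacate_premises); contrapositively O(~vacate_premises -> ~redact_amendment). Since O(~vacate_premises) holds, K gives O(~redact_amendment).
Premise 5 is O(lower_boom -> redact_amendment); contrapositively O(~redact_amendment -> ~lower_boom). Since O(~redact_amendment) holds, K gives O(~lower_boom).
The contrapositive of premise 8 (O(withhold_permit -> lower_boom)) is O(~lower_boom -> ~withhold_permit), and O(~lower_boom) is already established, so O(~withhold_permit).
Premises 1, 2, 4, 9 do not contribute to this derivation.
Thus O(~withhold_permit), which is F(withhold_permit): withhold_permit is forbidden.

Forbidden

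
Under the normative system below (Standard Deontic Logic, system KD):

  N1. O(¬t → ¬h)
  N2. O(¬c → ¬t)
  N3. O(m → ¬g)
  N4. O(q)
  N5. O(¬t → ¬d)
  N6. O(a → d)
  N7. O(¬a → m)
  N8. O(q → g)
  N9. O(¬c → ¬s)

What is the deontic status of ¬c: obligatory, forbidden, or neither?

Forbidden

From premise 4 we have O(q).
Premise 8 is O(q → g); since O(q), deontic closure gives O(g).
Premise 3, O(m → ¬g), contraposes to O(g → ¬m); with O(g) we get O(¬m).
The contrapositive of premise 7 (O(¬a → m)) is O(¬m → a), and O(¬m) is already established, so O(a).
Applying K to premise 6 (O(a → d)) and O(a) yields O(d).
Premise 5, O(¬t → ¬d), contraposes to O(d → t); with O(d) we get O(t).
The contrapositive of premise 2 (O(¬c → ¬t)) is O(t → c), and O(t) is already established, so O(c).
Premises 1, 9 do not contribute to this derivation.
Thus O(c), which is F(¬c): ¬c is forbidden.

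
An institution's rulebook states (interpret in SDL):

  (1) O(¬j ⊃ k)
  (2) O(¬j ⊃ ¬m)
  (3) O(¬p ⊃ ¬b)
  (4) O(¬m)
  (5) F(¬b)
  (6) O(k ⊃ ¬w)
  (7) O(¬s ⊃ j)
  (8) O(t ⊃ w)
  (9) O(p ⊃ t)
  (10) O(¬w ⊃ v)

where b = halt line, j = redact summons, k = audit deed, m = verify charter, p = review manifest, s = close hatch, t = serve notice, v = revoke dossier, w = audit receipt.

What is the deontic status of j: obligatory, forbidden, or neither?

Obligatory

F(¬b) at premise 5 means O(b).
Premise 3 is O(¬p ⊃ ¬b); contrapositively O(b ⊃ p). Since O(b) holds, K gives O(p).
Applying K to premise 9 (O(p ⊃ t)) and O(p) yields O(t).
Premise 8 is O(t ⊃ w); since O(t), deontic closure gives O(w).
Premise 6 is O(k ⊃ ¬w); contrapositively O(w ⊃ ¬k). Since O(w) holds, K gives O(¬k).
Premise 1, O(¬j ⊃ k), contraposes to O(¬k ⊃ j); with O(¬k) we get O(j).
Premises 2, 4, 7, 10 do not contribute to this derivation.
Hence j is obligatory.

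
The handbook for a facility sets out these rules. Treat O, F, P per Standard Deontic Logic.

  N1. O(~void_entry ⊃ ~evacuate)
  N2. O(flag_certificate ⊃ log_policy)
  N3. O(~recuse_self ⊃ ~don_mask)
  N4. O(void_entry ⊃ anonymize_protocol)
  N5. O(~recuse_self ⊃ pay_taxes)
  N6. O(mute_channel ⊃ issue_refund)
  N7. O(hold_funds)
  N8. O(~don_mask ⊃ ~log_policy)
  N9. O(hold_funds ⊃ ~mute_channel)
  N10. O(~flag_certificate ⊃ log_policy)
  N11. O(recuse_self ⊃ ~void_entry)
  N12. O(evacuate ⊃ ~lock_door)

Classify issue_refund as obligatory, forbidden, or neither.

Neither

Premise 6 is O(mute_channel ⊃ issue_refund), but O(mute_channel) is not derivable from the premises, so it does not yield O(issue_refund).
No premise or chain of K-axiom applications forces O(issue_refund), and none forces O(~issue_refund). So issue_refund is neither obligatory nor forbidden under these norms.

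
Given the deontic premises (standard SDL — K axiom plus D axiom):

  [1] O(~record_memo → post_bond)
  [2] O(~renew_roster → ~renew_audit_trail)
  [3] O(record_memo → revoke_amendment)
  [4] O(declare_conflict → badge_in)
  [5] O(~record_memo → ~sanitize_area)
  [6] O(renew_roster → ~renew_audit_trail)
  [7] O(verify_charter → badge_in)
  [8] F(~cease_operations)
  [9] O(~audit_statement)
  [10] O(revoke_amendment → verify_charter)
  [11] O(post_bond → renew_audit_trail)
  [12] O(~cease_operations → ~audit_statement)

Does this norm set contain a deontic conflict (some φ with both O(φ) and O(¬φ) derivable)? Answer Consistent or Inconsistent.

Premise 12 is O(~cease_operations → ~audit_statement); even if O(~audit_statement) held, inferring O(~cease_operations) would be affirming the consequent — invalid.
So O(~cease_operations) is not derivable, and the apparent clash with O(cease_operations) does not arise.
A world satisfying every obligation exists (e.g. audit_statement=false, badge_in=true, cease_operations=true, declare_conflict=false, post_bond=false, record_memo=true, renew_audit_trail=false, renew_roster=false, revoke_amendment=true, sanitize_area=false, verify_charter=true); no atom is both obligatory and forbidden, so the set is consistent.

Consistent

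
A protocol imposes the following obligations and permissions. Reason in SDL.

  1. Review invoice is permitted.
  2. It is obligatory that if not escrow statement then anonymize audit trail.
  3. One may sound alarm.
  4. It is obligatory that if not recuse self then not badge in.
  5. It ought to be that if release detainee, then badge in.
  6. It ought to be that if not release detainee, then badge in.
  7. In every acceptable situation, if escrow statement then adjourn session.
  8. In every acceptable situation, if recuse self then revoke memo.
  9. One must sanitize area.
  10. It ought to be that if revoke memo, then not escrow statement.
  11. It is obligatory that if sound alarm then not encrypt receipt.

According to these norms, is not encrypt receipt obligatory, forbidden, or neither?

Premise 11 is O(sound_alarm → ¬encrypt_receipt), but O(sound_alarm) is not derivable from the premises (the permission P(sound_alarm) asserts only ¬O(¬sound_alarm), not O(sound_alarm)), so it does not yield O(¬encrypt_receipt).
No premise or chain of K-axiom applications forces O(¬encrypt_receipt), and none forces O(encrypt_receipt). So ¬encrypt_receipt is neither obligatory nor forbidden under these norms.

Neither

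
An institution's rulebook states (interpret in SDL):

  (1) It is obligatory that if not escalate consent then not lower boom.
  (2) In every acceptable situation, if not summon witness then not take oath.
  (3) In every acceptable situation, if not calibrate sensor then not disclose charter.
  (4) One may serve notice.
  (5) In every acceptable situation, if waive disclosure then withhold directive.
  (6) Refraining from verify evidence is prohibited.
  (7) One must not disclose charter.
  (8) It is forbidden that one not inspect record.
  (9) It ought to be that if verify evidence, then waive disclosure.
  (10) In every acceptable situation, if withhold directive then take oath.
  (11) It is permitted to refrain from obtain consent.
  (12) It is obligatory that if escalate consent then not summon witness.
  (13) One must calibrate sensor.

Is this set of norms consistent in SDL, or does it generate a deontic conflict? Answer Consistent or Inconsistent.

Premise 3 is O(¬calibrate_sensor → ¬disclose_charter); even if O(¬disclose_charter) held, inferring O(¬calibrate_sensor) would be affirming the consequent — invalid.
So O(¬calibrate_sensor) is not derivable, and the apparent clash with O(calibrate_sensor) does not arise.
A world satisfying every obligation exists (e.g. calibrate_sensor=true, disclose_charter=false, escalate_consent=false, inspect_record=true, lower_boom=false, obtain_consent=false, serve_notice=false, summon_witness=true, take_oath=true, verify_evidence=true, waive_disclosure=true, withhold_directive=true); no atom is both obligatory and forbidden, so the set is consistent.

Consistent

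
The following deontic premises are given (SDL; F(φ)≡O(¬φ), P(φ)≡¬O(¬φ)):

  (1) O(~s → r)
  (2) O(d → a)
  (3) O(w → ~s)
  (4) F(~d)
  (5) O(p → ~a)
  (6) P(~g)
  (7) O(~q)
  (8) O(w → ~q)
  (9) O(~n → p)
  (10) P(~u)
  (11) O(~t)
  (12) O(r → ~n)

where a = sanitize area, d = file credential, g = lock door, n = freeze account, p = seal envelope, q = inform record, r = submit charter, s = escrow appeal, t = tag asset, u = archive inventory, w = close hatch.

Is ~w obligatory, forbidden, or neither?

Premise 4 is F(~d), i.e. O(d).
With premise 2, O(d → a), the K-axiom yields O(a).
Premise 5 is O(p → ~a); contrapositively O(a → ~p). Since O(a) holds, K gives O(~p).
Premise 9 is O(~n → p); contrapositively O(~p → n). Since O(~p) holds, K gives O(n).
The contrapositive of premise 12 (O(r → ~n)) is O(n → ~r), and O(n) is already established, so O(~r).
The contrapositive of premise 1 (O(~s → r)) is O(~r → s), and O(~r) is already established, so O(s).
The contrapositive of premise 3 (O(w → ~s)) is O(s → ~w), and O(s) is already established, so O(~w).
Premises 6, 7, 8, 10, 11 do not contribute to this derivation.
Hence ~w is obligatory.

Obligatory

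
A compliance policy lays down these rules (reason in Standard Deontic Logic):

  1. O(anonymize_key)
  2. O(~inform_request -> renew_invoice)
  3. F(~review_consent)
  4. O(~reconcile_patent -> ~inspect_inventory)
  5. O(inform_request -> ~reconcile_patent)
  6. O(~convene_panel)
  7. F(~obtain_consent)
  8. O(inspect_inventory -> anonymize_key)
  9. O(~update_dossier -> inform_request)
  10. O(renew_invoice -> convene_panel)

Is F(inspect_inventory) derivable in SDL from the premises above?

Yes

Premise 6 states O(~convene_panel) outright.
Premise 10 is O(renew_invoice -> convene_panel); contrapositively O(~convene_panel -> ~renew_invoice). Since O(~convene_panel) holds, K gives O(~renew_invoice).
The contrapositive of premise 2 (O(~inform_request -> renew_invoice)) is O(~renew_invoice -> inform_request), and O(~renew_invoice) is already established, so O(inform_request).
From O(inform_request) and premise 5, O(inform_request -> ~reconcile_patent), we obtain O(~reconcile_patent).
Premise 4 is O(~reconcile_patent -> ~inspect_inventory); since O(~reconcile_patent), deontic closure gives O(~inspect_inventory).
Premises 1, 3, 7, 8, 9 do not contribute to this derivation.
So O(~inspect_inventory) holds, i.e. F(inspect_inventory). The claim follows.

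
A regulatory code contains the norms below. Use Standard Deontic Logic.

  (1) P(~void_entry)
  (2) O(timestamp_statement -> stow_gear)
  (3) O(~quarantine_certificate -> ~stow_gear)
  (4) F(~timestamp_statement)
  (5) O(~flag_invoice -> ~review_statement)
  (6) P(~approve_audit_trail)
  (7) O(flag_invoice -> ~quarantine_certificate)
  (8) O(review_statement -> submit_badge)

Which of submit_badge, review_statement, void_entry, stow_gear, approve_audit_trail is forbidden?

F(~timestamp_statement) at premise 4 means O(timestamp_statement).
Premise 2 is O(timestamp_statement -> stow_gear); since O(timestamp_statement), deontic closure gives O(stow_gear).
The contrapositive of premise 3 (O(~quarantine_certificate -> ~stow_gear)) is O(stow_gear -> quarantine_certificate), and O(stow_gear) is already established, so O(quarantine_certificate).
The contrapositive of premise 7 (O(flag_invoice -> ~quarantine_certificate)) is O(quarantine_certificate -> ~flag_invoice), and O(quarantine_certificate) is already established, so O(~flag_invoice).
From O(~flag_invoice) and premise 5, O(~flag_invoice -> ~review_statement), we obtain O(~review_statement).
So O(~review_statement) holds, i.e. review_statement is forbidden. None of the other listed options is forbidden under the premises.

review_statement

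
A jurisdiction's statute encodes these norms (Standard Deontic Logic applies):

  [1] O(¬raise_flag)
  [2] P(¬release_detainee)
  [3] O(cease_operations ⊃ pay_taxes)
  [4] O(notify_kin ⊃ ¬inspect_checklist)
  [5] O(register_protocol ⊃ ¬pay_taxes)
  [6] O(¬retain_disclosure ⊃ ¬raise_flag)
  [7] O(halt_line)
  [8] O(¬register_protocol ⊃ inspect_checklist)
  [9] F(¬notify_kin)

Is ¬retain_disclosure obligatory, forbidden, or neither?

Neither

Premise 6 is O(¬retain_disclosure ⊃ ¬raise_flag); even if O(¬raise_flag) held, inferring O(¬retain_disclosure) would be affirming the consequent — invalid.
No premise or chain of K-axiom applications forces O(¬retain_disclosure), and none forces O(retain_disclosure). So ¬retain_disclosure is neither obligatory nor forbidden under these norms.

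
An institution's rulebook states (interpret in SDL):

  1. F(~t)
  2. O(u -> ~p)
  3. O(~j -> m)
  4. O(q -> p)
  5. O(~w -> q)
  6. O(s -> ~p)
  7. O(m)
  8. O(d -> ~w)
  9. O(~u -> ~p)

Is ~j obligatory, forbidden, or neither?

Premise 3 is O(~j -> m); even if O(m) held, inferring O(~j) would be affirming the consequent — invalid.
No premise or chain of K-axiom applications forces O(~j), and none forces O(j). So ~j is neither obligatory nor forbidden under these norms.

Neither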